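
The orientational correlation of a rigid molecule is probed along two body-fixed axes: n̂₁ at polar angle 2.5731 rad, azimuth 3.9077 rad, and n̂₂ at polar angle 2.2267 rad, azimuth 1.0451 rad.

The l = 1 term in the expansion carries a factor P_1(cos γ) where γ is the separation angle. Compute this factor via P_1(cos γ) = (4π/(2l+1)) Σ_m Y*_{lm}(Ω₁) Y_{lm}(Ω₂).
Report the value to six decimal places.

Addition theorem: P_1(cos γ) = (4π/3) Σ_m Y*_{lm}(Ω₁) Y_{lm}(Ω₂), m = −1…1:
  m=-1: Y*=(-0.134035, -0.128961)  Y=(0.137399, -0.236833)  product (-0.048958, 0.014025)
  m=+0: Y*=(-0.411752, -0.000000)  Y=(-0.297987, 0.000000)  product (0.122697, 0.000000)
  m=+1: Y*=(0.134035, -0.128961)  Y=(-0.137399, -0.236833)  product (-0.048958, -0.014025)
Accumulated sum (0.024780, 0.000000); after 4π/(2l+1) scaling, (0.103797, 0.000000) ⇒ P_1 = 0.103797

0.103797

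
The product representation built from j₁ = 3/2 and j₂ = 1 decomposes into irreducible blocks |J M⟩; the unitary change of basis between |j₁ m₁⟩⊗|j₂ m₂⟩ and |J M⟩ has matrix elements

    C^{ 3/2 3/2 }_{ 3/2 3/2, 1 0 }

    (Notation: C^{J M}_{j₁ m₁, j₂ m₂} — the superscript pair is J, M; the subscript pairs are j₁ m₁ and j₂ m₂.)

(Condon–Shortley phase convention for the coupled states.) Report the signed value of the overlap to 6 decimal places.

triangle: 1!*2!*1!/5! = 2/120
(j±m)!: 3!*0!*1!*1!*3!*0! = 36
prefactor² = (2J+1)*Δ*N² = 12/5
  k=0: +1/(0!*1!*0!*1!*2!*0!) = 1/2
Σ = 1/2  ⇒  CG² = 12/5*(1/2)² = 3/5
CG = +√(3/5) = +0.774597

+0.774597  (= +√(3/5))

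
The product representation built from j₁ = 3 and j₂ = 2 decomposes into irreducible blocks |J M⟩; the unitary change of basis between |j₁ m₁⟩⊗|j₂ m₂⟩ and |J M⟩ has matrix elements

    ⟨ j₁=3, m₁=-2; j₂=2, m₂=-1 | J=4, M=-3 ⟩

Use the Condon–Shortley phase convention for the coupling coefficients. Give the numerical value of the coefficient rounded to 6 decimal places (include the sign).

−√(1/20) ≈ -0.223607

√[9·1!5!3!/10! · 1!5!1!3!1!7!] = √(6480)
  +(−1)^0/∏(0,1,5,1,0,2)! = 1/240  (running 1/240)
  +(−1)^1/∏(1,0,4,0,1,3)! = -1/144  (running -1/360)
⟨..|..⟩ = √(6480)·(-1/360) = -0.223607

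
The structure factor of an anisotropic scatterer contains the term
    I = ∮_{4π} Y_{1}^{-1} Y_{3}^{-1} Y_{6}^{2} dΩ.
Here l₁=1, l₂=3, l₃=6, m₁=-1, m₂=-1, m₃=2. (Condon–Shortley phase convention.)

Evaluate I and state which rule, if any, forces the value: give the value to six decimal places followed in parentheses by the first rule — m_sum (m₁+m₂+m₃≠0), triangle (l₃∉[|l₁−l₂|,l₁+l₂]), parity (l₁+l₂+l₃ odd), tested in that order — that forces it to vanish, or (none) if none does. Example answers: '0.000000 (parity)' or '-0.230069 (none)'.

0.000000 (triangle)

|1−3|≤6≤1+3 violated ⇒ I = 0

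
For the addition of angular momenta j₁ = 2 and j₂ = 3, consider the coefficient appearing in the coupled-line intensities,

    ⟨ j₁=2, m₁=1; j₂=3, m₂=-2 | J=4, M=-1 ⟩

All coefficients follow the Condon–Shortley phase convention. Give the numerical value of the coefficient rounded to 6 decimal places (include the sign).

+0.591608  (= +√(7/20))

triangle: 1!×3!×5!/10! = 720/3628800
(j±m)!: 3!×1!×1!×5!×3!×5! = 518400
prefactor² = (2J+1)×Δ×N² = 6480/7
  k=0: +1/(0!×1!×1!×1!×2!×4!) = 1/48
  k=1: −1/(1!×0!×0!×0!×3!×5!) = -1/720
Σ = 7/360  ⇒  CG² = 6480/7×(7/360)² = 7/20
CG = +√(7/20) = +0.591608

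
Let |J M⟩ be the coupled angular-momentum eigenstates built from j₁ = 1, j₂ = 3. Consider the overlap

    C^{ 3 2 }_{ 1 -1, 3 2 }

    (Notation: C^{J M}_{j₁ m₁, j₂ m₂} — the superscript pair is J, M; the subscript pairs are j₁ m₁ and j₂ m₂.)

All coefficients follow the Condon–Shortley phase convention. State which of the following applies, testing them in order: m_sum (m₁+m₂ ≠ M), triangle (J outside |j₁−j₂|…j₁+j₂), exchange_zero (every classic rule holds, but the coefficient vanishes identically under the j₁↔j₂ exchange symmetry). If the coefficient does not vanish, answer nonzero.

m_sum

m-sum: m₁+m₂ = -1+2 = 1, M = 2  ✗ ⇒ coefficient is 0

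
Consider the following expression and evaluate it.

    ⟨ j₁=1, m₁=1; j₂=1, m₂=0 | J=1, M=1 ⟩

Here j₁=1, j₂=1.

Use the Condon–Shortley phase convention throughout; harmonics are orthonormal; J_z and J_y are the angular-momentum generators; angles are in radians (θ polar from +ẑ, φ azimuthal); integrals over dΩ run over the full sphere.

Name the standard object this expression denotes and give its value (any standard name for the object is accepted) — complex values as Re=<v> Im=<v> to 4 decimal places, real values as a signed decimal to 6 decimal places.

This is a Clebsch–Gordan (vector-coupling) coefficient.
triangle: 1!·1!·1!/4! = 1/24
(j±m)!: 2!·0!·1!·1!·2!·0! = 4
prefactor² = (2J+1)·Δ·N² = 1/2
  k=0: +1/(0!·1!·0!·1!·1!·0!) = 1
Σ = 1  ⇒  CG² = 1/2·1² = 1/2
CG = +√(1/2) = +0.707107

Clebsch–Gordan coefficient, +√(1/2) ≈ +0.707107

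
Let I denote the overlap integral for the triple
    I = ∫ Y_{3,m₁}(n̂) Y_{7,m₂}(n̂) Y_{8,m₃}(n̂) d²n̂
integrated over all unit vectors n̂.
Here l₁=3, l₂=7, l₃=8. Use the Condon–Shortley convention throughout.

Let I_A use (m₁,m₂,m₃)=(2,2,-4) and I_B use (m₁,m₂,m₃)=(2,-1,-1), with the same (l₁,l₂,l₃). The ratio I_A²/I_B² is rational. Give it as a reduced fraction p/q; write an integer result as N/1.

Same 3,7,8: normalisation and zero-m 3j drop out of the ratio.
A: Δ: 2! 4! 12! / 19! → 1/5290740; sum: t=0:+1/26127360 t=1:−1/23224320 = -1/209018880; 3j²(3 7 8; 2 2 -4) = Δ·Π!·Σ² = 275/1058148  (sign -1)
B: Δ: 2! 4! 12! / 19! → 1/5290740; sum: t=0:+1/6220800 t=1:−1/14515200 = 1/10886400; 3j²(3 7 8; 2 -1 -1) = Δ·Π!·Σ² = 128/12597  (sign -1)
I_A²/I_B² = (275/1058148)/(128/12597) = 275/10752

275/10752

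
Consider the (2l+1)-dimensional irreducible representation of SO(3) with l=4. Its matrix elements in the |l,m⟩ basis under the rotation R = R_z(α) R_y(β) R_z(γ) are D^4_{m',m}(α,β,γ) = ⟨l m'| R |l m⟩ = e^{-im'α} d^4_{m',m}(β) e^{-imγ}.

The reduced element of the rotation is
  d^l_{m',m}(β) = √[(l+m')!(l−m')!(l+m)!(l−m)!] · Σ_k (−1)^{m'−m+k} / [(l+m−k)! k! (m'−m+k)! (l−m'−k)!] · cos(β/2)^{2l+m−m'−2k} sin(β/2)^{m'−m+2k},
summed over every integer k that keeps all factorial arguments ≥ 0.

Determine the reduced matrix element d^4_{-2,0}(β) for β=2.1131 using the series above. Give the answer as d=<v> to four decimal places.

d=0.2507

d^4_{-2,0}(β=2.1131) via the finite sum:
Half-angle: c=0.491879, s=0.870664. N=√(2·720·24·24)=910.735966
k: max(0,(0)−(-2))=2 … min(4+(0),4−(-2))=4
  k=2: (−1)^0·910.7360/(96)·0.4919^6·0.8707^2 = +0.101852
  k=3: (−1)^1·910.7360/(36)·0.4919^4·0.8707^4 = -0.850989
  k=4: (−1)^2·910.7360/(96)·0.4919^2·0.8707^6 = +0.999862
d^4_{-2,0}(2.1131) = +0.101852 -0.850989 +0.999862 = +0.250725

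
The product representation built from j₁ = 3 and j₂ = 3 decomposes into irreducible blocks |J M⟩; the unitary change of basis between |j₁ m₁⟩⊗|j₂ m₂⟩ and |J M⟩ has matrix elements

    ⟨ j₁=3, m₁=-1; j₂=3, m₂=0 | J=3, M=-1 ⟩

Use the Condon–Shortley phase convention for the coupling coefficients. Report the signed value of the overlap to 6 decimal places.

√[7·3!3!3!/10! · 2!4!3!3!2!4!] = √(864/25)
  +(−1)^1/∏(1,2,3,2,0,1)! = -1/24  (running -1/24)
  +(−1)^2/∏(2,1,2,1,1,2)! = 1/8  (running 1/12)
  +(−1)^3/∏(3,0,1,0,2,3)! = -1/72  (running 5/72)
⟨..|..⟩ = √(864/25)·(5/72) = +0.408248

+√(1/6) ≈ +0.408248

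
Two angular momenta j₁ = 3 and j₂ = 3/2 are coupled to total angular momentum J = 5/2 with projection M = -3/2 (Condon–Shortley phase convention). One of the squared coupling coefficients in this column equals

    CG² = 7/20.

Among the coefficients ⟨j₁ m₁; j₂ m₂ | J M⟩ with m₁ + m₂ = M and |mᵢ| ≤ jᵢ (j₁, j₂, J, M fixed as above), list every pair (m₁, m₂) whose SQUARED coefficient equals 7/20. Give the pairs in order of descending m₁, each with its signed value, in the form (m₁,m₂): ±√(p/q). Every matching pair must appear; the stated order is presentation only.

(-1,-1/2): −√(7/20)

Admissible pairs with m₁+m₂ = M = -3/2: (-3,3/2), (-2,1/2), (-1,-1/2), (0,-3/2)
  (m₁,m₂)=(0,-3/2): CG² = 9/35, CG = +√(9/35)
  (m₁,m₂)=(-1,-1/2): CG² = 7/20, CG = −√(7/20)   ← matches the target
  (m₁,m₂)=(-2,1/2): CG² = 1/14, CG = +√(1/14)
  (m₁,m₂)=(-3,3/2): CG² = 9/28, CG = +√(9/28)
Pairs with CG² = 7/20: (-1,-1/2): −√(7/20)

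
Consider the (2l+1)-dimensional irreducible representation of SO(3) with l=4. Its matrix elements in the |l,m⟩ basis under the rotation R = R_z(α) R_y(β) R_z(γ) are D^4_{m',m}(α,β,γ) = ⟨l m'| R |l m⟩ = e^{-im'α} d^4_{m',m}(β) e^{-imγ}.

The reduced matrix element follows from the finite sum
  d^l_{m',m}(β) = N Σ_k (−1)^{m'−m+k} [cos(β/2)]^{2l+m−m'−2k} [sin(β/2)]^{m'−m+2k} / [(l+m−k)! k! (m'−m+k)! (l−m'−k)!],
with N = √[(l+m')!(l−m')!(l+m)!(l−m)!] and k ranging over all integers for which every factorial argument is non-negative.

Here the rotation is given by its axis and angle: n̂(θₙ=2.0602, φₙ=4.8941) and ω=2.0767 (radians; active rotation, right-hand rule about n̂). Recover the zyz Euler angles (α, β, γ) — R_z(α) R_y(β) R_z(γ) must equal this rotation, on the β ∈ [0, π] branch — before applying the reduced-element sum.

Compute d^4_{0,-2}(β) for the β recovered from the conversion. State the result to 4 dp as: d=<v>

Axis–angle → zyz. n̂ = (sinθₙcosφₙ, sinθₙsinφₙ, cosθₙ) = (+0.159499, -0.868082, -0.470100), ω = 2.0767.
R = I cosω + sinω [n̂]ₓ + (1−cosω) n̂n̂ᵀ gives
  R = [-0.446830, +0.205658, -0.870659; -0.616769, +0.634145, +0.466322; +0.648027, +0.745362, -0.156511]
β = atan2(√(R₁₃²+R₂₃²), R₃₃) = 1.727954; α = atan2(R₂₃, R₁₃) mod 2π = 2.649875; γ = atan2(R₃₂, −R₃₁) mod 2π = 2.286453
d^4_{0,-2}(β=1.7280) via the finite sum:
Half-angle: c=0.649418, s=0.760431. N=√(24·24·2·720)=910.735966
k∈{0,1,2} keeps every argument non-negative
  k=0: (−1)^2·910.7360/(96)·0.6494^6·0.7604^2 = +0.411518
  k=1: (−1)^3·910.7360/(36)·0.6494^4·0.7604^4 = -1.504625
  k=2: (−1)^4·910.7360/(96)·0.6494^2·0.7604^6 = +0.773624
d^4_{0,-2}(1.7280) = +0.411518 -1.504625 +0.773624 = -0.319483

d=-0.3195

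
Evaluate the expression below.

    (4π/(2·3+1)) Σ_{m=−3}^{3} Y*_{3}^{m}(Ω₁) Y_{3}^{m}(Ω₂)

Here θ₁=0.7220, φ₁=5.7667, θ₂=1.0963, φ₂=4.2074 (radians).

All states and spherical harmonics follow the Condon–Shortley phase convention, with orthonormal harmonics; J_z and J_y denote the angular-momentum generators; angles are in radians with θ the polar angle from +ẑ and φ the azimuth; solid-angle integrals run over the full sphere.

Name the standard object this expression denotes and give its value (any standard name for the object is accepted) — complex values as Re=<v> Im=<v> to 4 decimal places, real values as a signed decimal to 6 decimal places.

Legendre polynomial (addition theorem), -0.417608

This sum is the spherical-harmonic addition theorem: it equals the Legendre polynomial P_l(cos γ) of the angle γ between the two directions.
Expand P_3 via completeness: Σ_{m} conj(Y_{3,m}) at Ω₁ times Y_{3,m} at Ω₂ —
  term(m=-3) = -0.001220-0.035345i   from Y*(Ω₁)=+0.002570-0.120407i, Y(Ω₂)=+0.293200-0.016386i
  term(m=-2) = -0.123736+0.002846i   from Y*(Ω₁)=+0.171609-0.287704i, Y(Ω₂)=-0.196510-0.312869i
  term(m=-1) = +0.000056+0.004878i   from Y*(Ω₁)=+0.337304-0.191556i, Y(Ω₂)=-0.006084+0.011006i
  term(m=+0) = +0.017175+0.000000i   from Y*(Ω₁)=-0.051492-0.000000i, Y(Ω₂)=-0.333543+0.000000i
  term(m=+1) = +0.000056-0.004878i   from Y*(Ω₁)=-0.337304-0.191556i, Y(Ω₂)=+0.006084+0.011006i
  term(m=+2) = -0.123736-0.002846i   from Y*(Ω₁)=+0.171609+0.287704i, Y(Ω₂)=-0.196510+0.312869i
  term(m=+3) = -0.001220+0.035345i   from Y*(Ω₁)=-0.002570-0.120407i, Y(Ω₂)=-0.293200-0.016386i
Accumulated sum -0.232625+0.000000i; after 4π/(2l+1) scaling, -0.417608+0.000000i ⇒ P_3 = -0.417608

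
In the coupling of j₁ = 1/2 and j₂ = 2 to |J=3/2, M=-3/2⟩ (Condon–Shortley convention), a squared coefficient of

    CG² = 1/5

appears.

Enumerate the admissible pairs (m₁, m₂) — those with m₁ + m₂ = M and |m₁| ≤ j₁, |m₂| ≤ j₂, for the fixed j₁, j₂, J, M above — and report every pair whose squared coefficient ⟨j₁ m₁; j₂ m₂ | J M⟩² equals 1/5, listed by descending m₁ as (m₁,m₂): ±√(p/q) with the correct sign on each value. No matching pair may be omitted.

(-1/2,-1): −√(1/5)

Admissible pairs with m₁+m₂ = M = -3/2: (-1/2,-1), (1/2,-2)
  (m₁,m₂)=(1/2,-2): CG² = 4/5, CG = +√(4/5)
  (m₁,m₂)=(-1/2,-1): CG² = 1/5, CG = −√(1/5)   ← matches the target
Pairs with CG² = 1/5: (-1/2,-1): −√(1/5)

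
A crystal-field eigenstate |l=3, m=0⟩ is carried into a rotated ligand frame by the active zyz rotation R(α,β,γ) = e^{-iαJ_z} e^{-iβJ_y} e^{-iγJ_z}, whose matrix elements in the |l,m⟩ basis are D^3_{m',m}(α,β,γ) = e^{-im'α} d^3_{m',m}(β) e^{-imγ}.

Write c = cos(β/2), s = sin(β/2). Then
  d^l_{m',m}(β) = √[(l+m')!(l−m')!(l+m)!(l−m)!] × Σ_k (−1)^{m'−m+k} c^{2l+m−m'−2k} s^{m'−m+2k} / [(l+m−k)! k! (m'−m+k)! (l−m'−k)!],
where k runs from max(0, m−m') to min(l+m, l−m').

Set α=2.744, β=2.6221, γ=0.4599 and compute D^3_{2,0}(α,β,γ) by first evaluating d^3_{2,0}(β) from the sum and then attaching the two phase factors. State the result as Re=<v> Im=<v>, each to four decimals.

D^3_{2,0}(2.7440,2.6221,0.4599) = e^{-i·2·2.7440}·d^3_{2,0}(2.6221)·e^{-i·0·0.4599}. Compute d first:
c=cos(2.622100/2)=0.256835, s=sin(2.622100/2)=0.966455; N=√[120·1·6·6]=65.726707
k: max(0,(0)−(2))=0 … min(3+(0),3−(2))=1
  k=0: (−1)^2·65.7267/(12)·0.2568^4·0.9665^2 = +0.022261
  k=1: (−1)^3·65.7267/(12)·0.2568^2·0.9665^4 = -0.315208
d^3_{2,0}(2.6221) = +0.022261 -0.315208 = -0.292947
Phases: e^{-i·(2)·2.7440}=+0.700152+0.713993i, e^{-i·(0)·0.4599}=+1.000000+0.000000i ⇒ D=-0.205108-0.209162i

Re=-0.2051 Im=-0.2092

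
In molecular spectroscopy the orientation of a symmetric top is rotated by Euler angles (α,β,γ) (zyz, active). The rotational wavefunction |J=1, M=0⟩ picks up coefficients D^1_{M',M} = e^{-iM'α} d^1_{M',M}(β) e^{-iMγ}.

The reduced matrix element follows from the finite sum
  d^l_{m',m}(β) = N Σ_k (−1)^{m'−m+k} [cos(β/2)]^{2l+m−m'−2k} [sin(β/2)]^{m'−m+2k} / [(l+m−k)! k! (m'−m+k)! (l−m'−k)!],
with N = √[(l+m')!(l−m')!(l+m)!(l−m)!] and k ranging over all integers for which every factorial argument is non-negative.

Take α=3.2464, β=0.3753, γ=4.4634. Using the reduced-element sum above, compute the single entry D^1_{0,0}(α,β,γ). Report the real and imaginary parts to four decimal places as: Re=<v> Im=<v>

Split into d^1_{0,0}(β=0.3753) × two z-phases.
With c≡cos(β/2)=0.982445 and s≡sin(β/2)=0.186551, N=[1·1·1·1]^{1/2}=1.000000
Admissible k: 0..1 (factorial args all ≥0)
  k=0: (−1)^0·1.0000/(1)·0.9824^2·0.1866^0 = +0.965199
  k=1: (−1)^1·1.0000/(1)·0.9824^0·0.1866^2 = -0.034801
d^1_{0,0}(0.3753) = +0.965199 -0.034801 = +0.930398
Phases: e^{-i·(0)·3.2464}=+1.000000+0.000000i, e^{-i·(0)·4.4634}=+1.000000+0.000000i ⇒ D=+0.930398+0.000000i

Re=0.9304 Im=0.0000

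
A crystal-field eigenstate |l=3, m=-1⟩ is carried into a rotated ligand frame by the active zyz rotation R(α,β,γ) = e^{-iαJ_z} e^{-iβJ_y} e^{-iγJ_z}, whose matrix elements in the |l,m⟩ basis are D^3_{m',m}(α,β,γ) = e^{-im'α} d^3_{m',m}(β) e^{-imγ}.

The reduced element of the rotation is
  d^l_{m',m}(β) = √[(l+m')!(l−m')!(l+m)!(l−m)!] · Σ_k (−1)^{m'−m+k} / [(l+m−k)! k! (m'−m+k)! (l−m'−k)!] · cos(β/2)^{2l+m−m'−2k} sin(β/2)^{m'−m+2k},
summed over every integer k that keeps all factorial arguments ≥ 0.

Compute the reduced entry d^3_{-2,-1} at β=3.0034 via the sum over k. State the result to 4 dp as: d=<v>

d=-0.0021

d^3_{-2,-1}(β=3.0034) via the finite sum:
With c≡cos(β/2)=0.069041 and s≡sin(β/2)=0.997614, N=[1·120·2·24]^{1/2}=75.894664
Admissible k: 1..2 (factorial args all ≥0)
  k=1: (−1)^0·75.8947/(24)·0.0690^5·0.9976^1 = +0.000005
  k=2: (−1)^1·75.8947/(12)·0.0690^3·0.9976^3 = -0.002067
d^3_{-2,-1}(3.0034) = +0.000005 -0.002067 = -0.002062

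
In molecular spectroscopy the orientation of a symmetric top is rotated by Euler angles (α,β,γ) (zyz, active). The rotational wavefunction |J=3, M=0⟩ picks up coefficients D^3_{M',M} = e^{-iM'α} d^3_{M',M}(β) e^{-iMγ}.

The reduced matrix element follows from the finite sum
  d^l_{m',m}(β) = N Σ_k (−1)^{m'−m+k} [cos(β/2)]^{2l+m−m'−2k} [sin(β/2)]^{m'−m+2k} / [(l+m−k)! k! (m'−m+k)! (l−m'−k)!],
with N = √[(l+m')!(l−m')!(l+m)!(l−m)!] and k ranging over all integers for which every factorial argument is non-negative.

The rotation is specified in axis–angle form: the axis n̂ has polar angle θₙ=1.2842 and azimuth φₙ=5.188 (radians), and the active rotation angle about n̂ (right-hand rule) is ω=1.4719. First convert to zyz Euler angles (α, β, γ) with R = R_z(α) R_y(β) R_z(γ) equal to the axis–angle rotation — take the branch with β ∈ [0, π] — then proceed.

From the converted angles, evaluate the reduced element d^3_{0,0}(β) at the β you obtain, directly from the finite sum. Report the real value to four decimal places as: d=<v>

Axis–angle → zyz. n̂ = (sinθₙcosφₙ, sinθₙsinφₙ, cosθₙ) = (+0.439205, -0.852752, +0.282689), ω = 1.4719.
R = I cosω + sinω [n̂]ₓ + (1−cosω) n̂n̂ᵀ gives
  R = [+0.272590, -0.618861, -0.736685; -0.056246, +0.754122, -0.654321; +0.960485, +0.219797, +0.170758]
β = atan2(√(R₁₃²+R₂₃²), R₃₃) = 1.399197; α = atan2(R₂₃, R₁₃) mod 2π = 3.867848; γ = atan2(R₃₂, −R₃₁) mod 2π = 2.916626
d^3_{0,0}(β=1.3992) via the finite sum:
c=cos(1.399197/2)=0.765101, s=sin(1.399197/2)=0.643911; N=√[6·6·6·6]=36.000000
k∈{0,1,2,3} keeps every argument non-negative
  k=0: (−1)^0·36.0000/(36)·0.7651^6·0.6439^0 = +0.200591
  k=1: (−1)^1·36.0000/(4)·0.7651^4·0.6439^2 = -1.278698
  k=2: (−1)^2·36.0000/(4)·0.7651^2·0.6439^4 = +0.905695
  k=3: (−1)^3·36.0000/(36)·0.7651^0·0.6439^6 = -0.071278
d^3_{0,0}(1.3992) = +0.200591 -1.278698 +0.905695 -0.071278 = -0.243690

d=-0.2437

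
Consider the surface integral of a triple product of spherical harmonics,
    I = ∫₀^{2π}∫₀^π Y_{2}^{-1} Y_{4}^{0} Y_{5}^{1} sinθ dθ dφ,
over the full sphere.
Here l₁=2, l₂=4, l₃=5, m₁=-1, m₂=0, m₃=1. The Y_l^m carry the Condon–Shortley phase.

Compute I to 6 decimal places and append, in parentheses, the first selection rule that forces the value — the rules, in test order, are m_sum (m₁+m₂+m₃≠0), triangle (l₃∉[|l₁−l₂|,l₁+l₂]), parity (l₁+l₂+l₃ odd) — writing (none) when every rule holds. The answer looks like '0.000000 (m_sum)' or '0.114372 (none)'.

Σlᵢ=11 odd — θ-integrand is odd under cosθ→−cosθ; I=0

0.000000 (parity)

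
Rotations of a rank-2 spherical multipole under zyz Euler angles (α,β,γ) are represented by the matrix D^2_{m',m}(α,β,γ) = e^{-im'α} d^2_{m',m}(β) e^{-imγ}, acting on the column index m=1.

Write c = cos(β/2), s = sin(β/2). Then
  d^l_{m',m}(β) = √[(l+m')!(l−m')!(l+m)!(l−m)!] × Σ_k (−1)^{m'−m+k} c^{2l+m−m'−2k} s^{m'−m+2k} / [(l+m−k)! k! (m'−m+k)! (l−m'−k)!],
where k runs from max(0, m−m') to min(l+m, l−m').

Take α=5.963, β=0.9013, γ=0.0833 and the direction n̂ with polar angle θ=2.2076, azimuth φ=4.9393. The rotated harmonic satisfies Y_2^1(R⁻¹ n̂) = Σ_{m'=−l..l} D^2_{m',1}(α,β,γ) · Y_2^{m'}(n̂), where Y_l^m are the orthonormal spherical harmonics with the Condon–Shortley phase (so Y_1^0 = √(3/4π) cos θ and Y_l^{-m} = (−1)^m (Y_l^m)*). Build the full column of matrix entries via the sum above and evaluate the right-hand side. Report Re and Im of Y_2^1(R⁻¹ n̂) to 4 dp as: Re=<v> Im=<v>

Need the full column D^2_{m',1} for m'=−2..2 at α=5.9630, β=0.9013, γ=0.0833.
cos(β/2)=0.900164, sin(β/2)=0.435551
d^2_{-2,1}: single k=3 term ⇒ +0.148754;  D = +0.111473-0.098496i
d^2_{-1,1}: k∈[2..3] ⇒ +0.461150 -0.035988 = +0.425162;  D = +0.391021-0.166930i
d^2_{0,1}: k∈[1..2] ⇒ +0.778179 -0.182185 = +0.595994;  D = +0.593927-0.049589i
d^2_{1,1}: k∈[0..1] ⇒ +0.656579 -0.461150 = +0.195429;  D = +0.189971+0.045862i
d^2_{2,1}: single k=0 term ⇒ -0.635381;  D = -0.539316-0.335927i
Y_2^{m'}(θ=2.2076,φ=4.9393) and Σ D·Y over m':
  (+0.1115-0.0985i)·(-0.2244+0.1095i)  (+0.3910-0.1669i)·(-0.0831-0.3599i)  (+0.5939-0.0496i)·(+0.0192+0.0000i)  (+0.1900+0.0459i)·(+0.0831-0.3599i)  (-0.5393-0.3359i)·(-0.2244-0.1095i)
Y_2^1(R⁻¹ n̂) = +0.021131-0.023620i

Re=0.0211 Im=-0.0236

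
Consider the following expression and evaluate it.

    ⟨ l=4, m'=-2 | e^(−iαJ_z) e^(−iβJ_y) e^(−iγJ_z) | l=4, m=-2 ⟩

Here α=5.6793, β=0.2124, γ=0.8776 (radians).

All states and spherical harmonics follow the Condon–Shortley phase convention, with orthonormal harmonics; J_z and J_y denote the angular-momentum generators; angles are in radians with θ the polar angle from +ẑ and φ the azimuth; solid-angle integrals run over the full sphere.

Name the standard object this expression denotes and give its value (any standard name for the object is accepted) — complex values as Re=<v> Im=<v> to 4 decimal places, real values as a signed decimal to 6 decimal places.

This is a Wigner D-matrix element — the rotation-matrix element ⟨l m'| R(α,β,γ) |l m⟩ in the angular-momentum basis.
D^4_{-2,-2}(5.6793,0.2124,0.8776) = e^{-i·-2·5.6793}·d^4_{-2,-2}(0.2124)·e^{-i·-2·0.8776}. Compute d first:
With c≡cos(β/2)=0.994366 and s≡sin(β/2)=0.106000, N=[2·720·2·720]^{1/2}=1440.000000
k: max(0,(-2)−(-2))=0 … min(4+(-2),4−(-2))=2
  k=0: (−1)^0·1440.0000/(1440)·0.9944^8·0.1060^0 = +0.955807
  k=1: (−1)^1·1440.0000/(120)·0.9944^6·0.1060^2 = -0.130339
  k=2: (−1)^2·1440.0000/(96)·0.9944^4·0.1060^4 = +0.001851
d^4_{-2,-2}(0.2124) = +0.955807 -0.130339 +0.001851 = +0.827320
D = (+0.355104-0.934827i)·(+0.827320)·(-0.183360+0.983046i) = +0.706420+0.430615i

Wigner D-matrix element, Re=0.7064 Im=0.4306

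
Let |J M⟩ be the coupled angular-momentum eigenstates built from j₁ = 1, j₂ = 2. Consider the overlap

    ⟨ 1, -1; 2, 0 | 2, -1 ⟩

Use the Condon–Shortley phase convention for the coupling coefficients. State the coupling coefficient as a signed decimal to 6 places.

−√(1/2) ≈ -0.707107

√[5·1!1!3!/6! · 0!2!2!2!1!3!] = √(2)
  +(−1)^1/∏(1,0,1,1,0,2)! = -1/2  (running -1/2)
⟨..|..⟩ = √(2)·(-1/2) = -0.707107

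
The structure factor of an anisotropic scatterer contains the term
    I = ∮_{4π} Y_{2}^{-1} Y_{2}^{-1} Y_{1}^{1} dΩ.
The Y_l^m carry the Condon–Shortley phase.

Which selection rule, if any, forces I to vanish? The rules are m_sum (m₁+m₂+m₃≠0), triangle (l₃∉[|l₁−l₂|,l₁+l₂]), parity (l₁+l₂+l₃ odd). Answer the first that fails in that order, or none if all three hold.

azimuthal sum: -1 − 1 + 1 = -1  ✗
0 ≤ 1 ≤ 4 (triangle on l)
L = 2 + 2 + 1 = 5 (odd)

m_sum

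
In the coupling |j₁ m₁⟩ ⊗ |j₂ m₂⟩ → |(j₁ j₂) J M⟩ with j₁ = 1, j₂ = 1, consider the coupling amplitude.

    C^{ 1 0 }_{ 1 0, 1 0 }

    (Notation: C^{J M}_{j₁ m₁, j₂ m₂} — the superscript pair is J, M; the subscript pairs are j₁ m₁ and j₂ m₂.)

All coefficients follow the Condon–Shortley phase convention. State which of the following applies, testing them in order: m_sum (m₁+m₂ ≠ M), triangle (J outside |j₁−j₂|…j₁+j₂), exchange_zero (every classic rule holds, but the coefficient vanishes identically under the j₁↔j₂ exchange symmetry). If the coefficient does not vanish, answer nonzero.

exchange_zero

m-sum: m₁+m₂ = 0+0 = 0, M = 0  ✓
triangle: |j₁−j₂| = 0 ≤ J = 1 ≤ j₁+j₂ = 2  ✓
exchange: j₁=j₂ and m₁=m₂, and (−1)^(j₁+j₂−J) = (−1)^1 = −1 forces ⟨j₁m₁;j₂m₂|JM⟩ = −⟨j₂m₂;j₁m₁|JM⟩ = −⟨j₁m₁;j₂m₂|JM⟩ ⇒ the coefficient vanishes identically
Racah sum check: Σ_k collapses to 0 ⇒ CG = 0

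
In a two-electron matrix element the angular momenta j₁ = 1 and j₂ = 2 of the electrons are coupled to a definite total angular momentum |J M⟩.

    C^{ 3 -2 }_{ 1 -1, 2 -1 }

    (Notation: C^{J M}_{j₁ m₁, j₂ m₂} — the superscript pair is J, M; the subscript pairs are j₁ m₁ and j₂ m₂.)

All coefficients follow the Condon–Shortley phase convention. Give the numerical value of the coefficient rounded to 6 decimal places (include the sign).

+√(2/3) = +0.816497

triangle: 0!×2!×4!/7! = 48/5040
(j±m)!: 0!×2!×1!×3!×1!×5! = 1440
prefactor² = (2J+1)×Δ×N² = 96
  k=0: +1/(0!×0!×2!×1!×0!×3!) = 1/12
Σ = 1/12  ⇒  CG² = 96×(1/12)² = 2/3
CG = +√(2/3) = +0.816497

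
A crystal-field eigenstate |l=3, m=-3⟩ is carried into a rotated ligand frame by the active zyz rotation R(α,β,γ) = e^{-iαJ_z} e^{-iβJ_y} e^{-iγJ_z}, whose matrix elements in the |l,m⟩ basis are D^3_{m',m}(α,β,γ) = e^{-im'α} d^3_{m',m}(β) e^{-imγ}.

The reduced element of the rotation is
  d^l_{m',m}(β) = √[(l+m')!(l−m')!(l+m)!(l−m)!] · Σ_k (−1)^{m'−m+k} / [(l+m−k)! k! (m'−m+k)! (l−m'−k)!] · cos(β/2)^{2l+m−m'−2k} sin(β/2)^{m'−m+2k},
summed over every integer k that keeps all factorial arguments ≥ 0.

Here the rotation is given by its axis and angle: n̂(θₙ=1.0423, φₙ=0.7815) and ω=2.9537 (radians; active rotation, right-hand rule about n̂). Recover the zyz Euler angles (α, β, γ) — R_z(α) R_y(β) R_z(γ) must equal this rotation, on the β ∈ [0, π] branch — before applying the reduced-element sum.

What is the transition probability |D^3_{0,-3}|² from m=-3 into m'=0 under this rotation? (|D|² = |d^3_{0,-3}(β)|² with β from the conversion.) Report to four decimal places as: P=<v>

P=0.1433

Axis–angle → zyz. n̂ = (sinθₙcosφₙ, sinθₙsinφₙ, cosθₙ) = (+0.613009, +0.608249, +0.504235), ω = 2.9537.
R = I cosω + sinω [n̂]ₓ + (1−cosω) n̂n̂ᵀ gives
  R = [-0.237453, +0.644976, +0.726376; +0.833347, -0.248979, +0.493500; +0.499148, +0.722506, -0.478368]
β = atan2(√(R₁₃²+R₂₃²), R₃₃) = 2.069592; α = atan2(R₂₃, R₁₃) mod 2π = 0.596766; γ = atan2(R₃₂, −R₃₁) mod 2π = 2.175359
Split into d^3_{0,-3}(β=2.0696) × two z-phases.
With c≡cos(β/2)=0.510701 and s≡sin(β/2)=0.859758, N=[6·6·1·720]^{1/2}=160.996894
k∈{0} keeps every argument non-negative
  k=0: (−1)^3·160.9969/(36)·0.5107^3·0.8598^3 = -0.378569
d^3_{0,-3}(2.0696) = -0.378569
|D^3_{0,-3}|² = |d^3_{0,-3}(β)|² = (-0.378569)² = 0.143314 (the z-rotation phases have unit modulus)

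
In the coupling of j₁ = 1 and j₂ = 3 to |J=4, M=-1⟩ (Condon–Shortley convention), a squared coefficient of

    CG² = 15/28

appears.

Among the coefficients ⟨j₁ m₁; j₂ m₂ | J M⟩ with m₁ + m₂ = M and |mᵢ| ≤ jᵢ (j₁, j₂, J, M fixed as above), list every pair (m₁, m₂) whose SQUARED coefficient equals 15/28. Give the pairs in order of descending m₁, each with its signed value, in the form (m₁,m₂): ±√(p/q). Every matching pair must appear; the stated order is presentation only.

(0,-1): +√(15/28)

Admissible pairs with m₁+m₂ = M = -1: (-1,0), (0,-1), (1,-2)
  (m₁,m₂)=(1,-2): CG² = 3/28, CG = +√(3/28)
  (m₁,m₂)=(0,-1): CG² = 15/28, CG = +√(15/28)   ← matches the target
  (m₁,m₂)=(-1,0): CG² = 5/14, CG = +√(5/14)
Pairs with CG² = 15/28: (0,-1): +√(15/28)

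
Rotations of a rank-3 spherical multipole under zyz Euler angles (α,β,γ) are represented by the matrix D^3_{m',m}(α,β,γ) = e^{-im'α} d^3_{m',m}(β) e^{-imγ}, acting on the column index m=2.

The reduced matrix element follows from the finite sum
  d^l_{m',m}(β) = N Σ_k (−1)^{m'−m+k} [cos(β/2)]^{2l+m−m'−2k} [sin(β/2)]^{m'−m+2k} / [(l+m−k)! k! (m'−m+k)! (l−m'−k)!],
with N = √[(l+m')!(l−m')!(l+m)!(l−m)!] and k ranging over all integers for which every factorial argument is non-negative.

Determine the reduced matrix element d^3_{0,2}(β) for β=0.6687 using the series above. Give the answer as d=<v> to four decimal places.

d^3_{0,2}(β=0.6687) via the finite sum:
With c≡cos(β/2)=0.944624 and s≡sin(β/2)=0.328155, N=[6·6·120·1]^{1/2}=65.726707
k: max(0,(2)−(0))=2 … min(3+(2),3−(0))=3
  k=2: (−1)^0·65.7267/(12)·0.9446^4·0.3282^2 = +0.469629
  k=3: (−1)^1·65.7267/(12)·0.9446^2·0.3282^4 = -0.056676
d^3_{0,2}(0.6687) = +0.469629 -0.056676 = +0.412953

d=0.4130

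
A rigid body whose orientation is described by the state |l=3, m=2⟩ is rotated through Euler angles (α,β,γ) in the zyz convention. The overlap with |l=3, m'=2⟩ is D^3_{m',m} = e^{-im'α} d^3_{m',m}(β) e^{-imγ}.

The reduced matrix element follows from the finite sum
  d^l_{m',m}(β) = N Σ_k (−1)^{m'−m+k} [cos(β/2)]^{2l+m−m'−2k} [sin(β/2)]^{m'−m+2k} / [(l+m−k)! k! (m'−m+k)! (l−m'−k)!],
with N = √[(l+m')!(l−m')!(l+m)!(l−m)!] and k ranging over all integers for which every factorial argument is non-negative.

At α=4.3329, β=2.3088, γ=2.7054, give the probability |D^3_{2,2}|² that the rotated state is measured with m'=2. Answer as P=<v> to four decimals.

D^3_{2,2}(4.3329,2.3088,2.7054) = e^{-i·2·4.3329}·d^3_{2,2}(2.3088)·e^{-i·2·2.7054}. Compute d first:
With c≡cos(β/2)=0.404467 and s≡sin(β/2)=0.914552, N=[120·1·120·1]^{1/2}=120.000000
k∈{0,1} keeps every argument non-negative
  k=0: (−1)^0·120.0000/(120)·0.4045^6·0.9146^0 = +0.004378
  k=1: (−1)^1·120.0000/(24)·0.4045^4·0.9146^2 = -0.111923
d^3_{2,2}(2.3088) = +0.004378 -0.111923 = -0.107545
|D^3_{2,2}|² = |d^3_{2,2}(β)|² = (-0.107545)² = 0.011566 (the z-rotation phases have unit modulus)

P=0.0116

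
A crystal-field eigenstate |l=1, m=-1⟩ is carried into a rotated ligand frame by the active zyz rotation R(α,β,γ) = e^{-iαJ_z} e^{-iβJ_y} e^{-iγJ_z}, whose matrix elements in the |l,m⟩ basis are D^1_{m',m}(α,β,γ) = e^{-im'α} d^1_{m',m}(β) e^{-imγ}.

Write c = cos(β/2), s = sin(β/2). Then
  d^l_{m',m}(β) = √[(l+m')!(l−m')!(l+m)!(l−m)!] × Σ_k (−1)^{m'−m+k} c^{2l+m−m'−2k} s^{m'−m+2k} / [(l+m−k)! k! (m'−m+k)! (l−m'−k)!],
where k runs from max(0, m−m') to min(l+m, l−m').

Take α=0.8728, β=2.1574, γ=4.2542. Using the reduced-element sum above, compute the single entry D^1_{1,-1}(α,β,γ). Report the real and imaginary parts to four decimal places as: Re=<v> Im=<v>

First d^1_{1,-1}(β=2.1574), then the phase factors e^{-i(1)α} and e^{-i(-1)γ}:
c=cos(2.157400/2)=0.472475, s=sin(2.157400/2)=0.881344; N=√[2·1·1·2]=2.000000
k∈{0} keeps every argument non-negative
  k=0: (−1)^2·2.0000/(2)·0.4725^0·0.8813^2 = +0.776768
d^1_{1,-1}(2.1574) = +0.776768
Phases: e^{-i·(1)·0.8728}=+0.642684-0.766131i, e^{-i·(-1)·4.2542}=-0.442325-0.896855i ⇒ D=-0.754540-0.184494i

Re=-0.7545 Im=-0.1845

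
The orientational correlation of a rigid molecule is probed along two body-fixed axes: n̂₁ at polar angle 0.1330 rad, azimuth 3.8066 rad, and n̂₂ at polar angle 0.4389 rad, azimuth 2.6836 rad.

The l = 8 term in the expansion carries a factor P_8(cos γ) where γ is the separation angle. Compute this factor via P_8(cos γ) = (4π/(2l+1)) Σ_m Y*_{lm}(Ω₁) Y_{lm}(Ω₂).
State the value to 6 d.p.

-0.367273

Term-by-term m-sum for l=8 (normalisation 4π/17 = 0.739198):
  [-8]  conj(Y_{8,-8})(Ω₁) = (0.000000, -0.000000) ; Y_{8,-8}(Ω₂) = (-0.000475, -0.000273) ; Δ = (-0.000000, 0.000000)
  [-7]  conj(Y_{8,-7})(Ω₁) = (0.000000, 0.000001) ; Y_{8,-7}(Ω₂) = (0.004660, 0.000300) ; Δ = (-0.000000, 0.000000)
  [-6]  conj(Y_{8,-6})(Ω₁) = (-0.000019, -0.000021) ; Y_{8,-6}(Ω₂) = (-0.023113, 0.009599) ; Δ = (0.000001, 0.000000)
  [-5]  conj(Y_{8,-5})(Ω₁) = (0.000381, 0.000071) ; Y_{8,-5}(Ω₂) = (0.062429, -0.071299) ; Δ = (0.000029, -0.000023)
  [-4]  conj(Y_{8,-4})(Ω₁) = (-0.003541, 0.001850) ; Y_{8,-4}(Ω₂) = (-0.066480, 0.248729) ; Δ = (-0.000225, -0.001004)
  [-3]  conj(Y_{8,-3})(Ω₁) = (0.012546, -0.027778) ; Y_{8,-3}(Ω₂) = (-0.093513, -0.468973) ; Δ = (-0.014200, -0.003286)
  [-2]  conj(Y_{8,-2})(Ω₁) = (0.039214, 0.159703) ; Y_{8,-2}(Ω₂) = (0.308685, 0.402026) ; Δ = (-0.052100, 0.065063)
  [-1]  conj(Y_{8,-1})(Ω₁) = (-0.439133, -0.344350) ; Y_{8,-1}(Ω₂) = (-0.046522, -0.022933) ; Δ = (0.012532, 0.026091)
  [+0]  conj(Y_{8,0})(Ω₁) = (0.820982, -0.000000) ; Y_{8,0}(Ω₂) = (-0.473733, 0.000000) ; Δ = (-0.388926, 0.000000)
  [+1]  conj(Y_{8,1})(Ω₁) = (0.439133, -0.344350) ; Y_{8,1}(Ω₂) = (0.046522, -0.022933) ; Δ = (0.012532, -0.026091)
  [+2]  conj(Y_{8,2})(Ω₁) = (0.039214, -0.159703) ; Y_{8,2}(Ω₂) = (0.308685, -0.402026) ; Δ = (-0.052100, -0.065063)
  [+3]  conj(Y_{8,3})(Ω₁) = (-0.012546, -0.027778) ; Y_{8,3}(Ω₂) = (0.093513, -0.468973) ; Δ = (-0.014200, 0.003286)
  [+4]  conj(Y_{8,4})(Ω₁) = (-0.003541, -0.001850) ; Y_{8,4}(Ω₂) = (-0.066480, -0.248729) ; Δ = (-0.000225, 0.001004)
  [+5]  conj(Y_{8,5})(Ω₁) = (-0.000381, 0.000071) ; Y_{8,5}(Ω₂) = (-0.062429, -0.071299) ; Δ = (0.000029, 0.000023)
  [+6]  conj(Y_{8,6})(Ω₁) = (-0.000019, 0.000021) ; Y_{8,6}(Ω₂) = (-0.023113, -0.009599) ; Δ = (0.000001, -0.000000)
  [+7]  conj(Y_{8,7})(Ω₁) = (-0.000000, 0.000001) ; Y_{8,7}(Ω₂) = (-0.004660, 0.000300) ; Δ = (-0.000000, -0.000000)
  [+8]  conj(Y_{8,8})(Ω₁) = (0.000000, 0.000000) ; Y_{8,8}(Ω₂) = (-0.000475, 0.000273) ; Δ = (-0.000000, -0.000000)
Σ over m = (-0.496853, 0.000000); ×(4π/17) → (-0.367273, 0.000000). Real part: -0.367273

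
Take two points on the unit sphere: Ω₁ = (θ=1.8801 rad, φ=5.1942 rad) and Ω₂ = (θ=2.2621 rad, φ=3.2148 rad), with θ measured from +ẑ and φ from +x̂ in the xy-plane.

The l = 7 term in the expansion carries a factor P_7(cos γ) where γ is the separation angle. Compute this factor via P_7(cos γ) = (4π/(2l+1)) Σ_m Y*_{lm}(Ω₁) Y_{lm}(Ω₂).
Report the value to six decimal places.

0.195441

Addition theorem: P_7(cos γ) = (4π/15) Σ_m Y*_{lm}(Ω₁) Y_{lm}(Ω₂), m = −7…7:
  term(m=-7) = (0.007958, 0.027534)   from Y*(Ω₁)=(0.081490, -0.346342), Y(Ω₂)=(-0.070205, 0.039496)
  term(m=-6) = (0.081838, -0.067539)   from Y*(Ω₁)=(-0.412122, 0.105551), Y(Ω₂)=(-0.225741, 0.106066)
  term(m=-5) = (-0.022361, -0.011421)   from Y*(Ω₁)=(0.039359, 0.043757), Y(Ω₂)=(-0.398370, 0.152699)
  term(m=-4) = (0.007903, -0.124052)   from Y*(Ω₁)=(-0.115221, 0.309439), Y(Ω₂)=(-0.360429, 0.108668)
  term(m=-3) = (0.001730, -0.000622)   from Y*(Ω₁)=(0.179078, -0.022568), Y(Ω₂)=(0.009943, -0.002219)
  term(m=-2) = (0.064299, 0.068526)   from Y*(Ω₁)=(0.148804, 0.214192), Y(Ω₂)=(0.356444, -0.052565)
  term(m=-1) = (0.013272, -0.030654)   from Y*(Ω₁)=(0.101503, -0.194110), Y(Ω₂)=(0.152086, -0.011154)
  term(m=+0) = (-0.075987, 0.000000)   from Y*(Ω₁)=(0.237400, -0.000000), Y(Ω₂)=(-0.320080, 0.000000)
  term(m=+1) = (0.013272, 0.030654)   from Y*(Ω₁)=(-0.101503, -0.194110), Y(Ω₂)=(-0.152086, -0.011154)
  term(m=+2) = (0.064299, -0.068526)   from Y*(Ω₁)=(0.148804, -0.214192), Y(Ω₂)=(0.356444, 0.052565)
  term(m=+3) = (0.001730, 0.000622)   from Y*(Ω₁)=(-0.179078, -0.022568), Y(Ω₂)=(-0.009943, -0.002219)
  term(m=+4) = (0.007903, 0.124052)   from Y*(Ω₁)=(-0.115221, -0.309439), Y(Ω₂)=(-0.360429, -0.108668)
  term(m=+5) = (-0.022361, 0.011421)   from Y*(Ω₁)=(-0.039359, 0.043757), Y(Ω₂)=(0.398370, 0.152699)
  term(m=+6) = (0.081838, 0.067539)   from Y*(Ω₁)=(-0.412122, -0.105551), Y(Ω₂)=(-0.225741, -0.106066)
  term(m=+7) = (0.007958, -0.027534)   from Y*(Ω₁)=(-0.081490, -0.346342), Y(Ω₂)=(0.070205, 0.039496)
Σ over m = (0.233290, 0.000000); ×(4π/15) → (0.195441, 0.000000). Real part: 0.195441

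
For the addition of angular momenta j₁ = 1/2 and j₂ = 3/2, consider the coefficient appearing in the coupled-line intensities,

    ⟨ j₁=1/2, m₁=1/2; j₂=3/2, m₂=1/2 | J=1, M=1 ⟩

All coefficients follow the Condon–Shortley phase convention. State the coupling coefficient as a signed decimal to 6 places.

+√(1/4) = +0.500000

j₁+j₂−J=1  J+j₁−j₂=0  J−j₁+j₂=2  j₁+j₂+J+1=4
(j₁±m₁, j₂±m₂, J±M) = (1,0,2,1,2,0)
P² = 1
sum k=0..0:
  [0] +1/2 = 1/2
S = 1/2
C² = P²·S² = 1/4 ; C = +0.500000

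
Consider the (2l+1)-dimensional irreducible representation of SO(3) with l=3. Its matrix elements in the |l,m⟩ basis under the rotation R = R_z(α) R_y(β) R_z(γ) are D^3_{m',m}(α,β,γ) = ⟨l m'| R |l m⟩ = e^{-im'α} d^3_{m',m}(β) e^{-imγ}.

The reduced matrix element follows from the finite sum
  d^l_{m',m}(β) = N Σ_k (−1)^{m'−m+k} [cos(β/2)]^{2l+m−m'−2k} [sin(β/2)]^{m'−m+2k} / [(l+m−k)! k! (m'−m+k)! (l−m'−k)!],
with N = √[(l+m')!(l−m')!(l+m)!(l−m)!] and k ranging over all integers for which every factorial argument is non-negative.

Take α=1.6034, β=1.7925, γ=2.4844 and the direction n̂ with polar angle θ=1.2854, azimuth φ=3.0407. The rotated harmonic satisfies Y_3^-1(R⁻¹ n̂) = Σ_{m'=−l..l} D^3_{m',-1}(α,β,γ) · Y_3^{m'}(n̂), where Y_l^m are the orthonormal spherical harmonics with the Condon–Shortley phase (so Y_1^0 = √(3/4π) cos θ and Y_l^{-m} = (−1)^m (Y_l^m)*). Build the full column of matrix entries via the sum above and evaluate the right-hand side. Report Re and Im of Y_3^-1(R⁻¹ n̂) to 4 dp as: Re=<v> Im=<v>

Need the full column D^3_{m',-1} for m'=−3..3 at α=1.6034, β=1.7925, γ=2.4844.
cos(β/2)=0.624543, sin(β/2)=0.780990
d^3_{-3,-1}: single k=2 term ⇒ +0.359407;  D = +0.190724+0.304627i
d^3_{-2,-1}: k∈[1..2] ⇒ +0.234670 -0.733929 = -0.499259;  D = -0.414303+0.278591i
d^3_{-1,-1}: k∈[0..2] ⇒ +0.059344 -0.742388 +0.870680 = +0.187636;  D = -0.109723-0.152211i
d^3_{0,-1}: k∈[0..2] ⇒ -0.257068 +1.205969 -0.628610 = +0.320291;  D = -0.253577+0.195664i
d^3_{1,-1}: k∈[0..2] ⇒ +0.556791 -1.160907 +0.226921 = -0.377196;  D = -0.240040-0.290959i
d^3_{2,-1}: k∈[0..1] ⇒ -0.733929 +0.573840 = -0.160089;  D = -0.120102+0.105849i
d^3_{3,-1}: single k=0 term ⇒ +0.562022;  D = -0.385149-0.409303i
Y_3^{m'}(θ=1.2854,φ=3.0407) and Σ D·Y over m':
  (+0.1907+0.3046i)·(-0.3519-0.1099i)  (-0.4143+0.2786i)·(+0.2595+0.0531i)  (-0.1097-0.1522i)·(+0.1863+0.0189i)  (-0.2536+0.1957i)·(-0.2736+0.0000i)  (-0.2400-0.2910i)·(-0.1863+0.0189i)  (-0.1201+0.1058i)·(+0.2595-0.0531i)  (-0.3851-0.4093i)·(+0.3519-0.1099i)
Y_3^-1(R⁻¹ n̂) = -0.260006-0.179957i

Re=-0.2600 Im=-0.1800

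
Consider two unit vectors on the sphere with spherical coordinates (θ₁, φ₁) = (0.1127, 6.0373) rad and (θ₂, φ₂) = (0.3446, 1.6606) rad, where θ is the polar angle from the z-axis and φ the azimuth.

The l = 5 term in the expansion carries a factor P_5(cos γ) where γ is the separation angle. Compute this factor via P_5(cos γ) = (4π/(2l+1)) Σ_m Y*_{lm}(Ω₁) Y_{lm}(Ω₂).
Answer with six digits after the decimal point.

Term-by-term m-sum for l=5 (normalisation 4π/11 = 1.142397):
  [-5]  conj(Y_{5,-5})(Ω₁) = +0.000003-0.000008i ; Y_{5,-5}(Ω₂) = -0.000886-0.001840i ; Δ = -0.000000+0.000000i
  [-4]  conj(Y_{5,-4})(Ω₁) = +0.000129-0.000194i ; Y_{5,-4}(Ω₂) = +0.016843-0.006325i ; Δ = +0.000001-0.000004i
  [-3]  conj(Y_{5,-3})(Ω₁) = +0.002872-0.002610i ; Y_{5,-3}(Ω₂) = +0.024753+0.089644i ; Δ = +0.000305+0.000193i
  [-2]  conj(Y_{5,-2})(Ω₁) = +0.036837-0.019732i ; Y_{5,-2}(Ω₂) = -0.296903+0.053907i ; Δ = -0.009873+0.007844i
  [-1]  conj(Y_{5,-1})(Ω₁) = +0.267233-0.067066i ; Y_{5,-1}(Ω₂) = -0.049275-0.547221i ; Δ = -0.049868-0.142931i
  [+0]  conj(Y_{5,0})(Ω₁) = +0.848532-0.000000i ; Y_{5,0}(Ω₂) = +0.267443+0.000000i ; Δ = +0.226934+0.000000i
  [+1]  conj(Y_{5,1})(Ω₁) = -0.267233-0.067066i ; Y_{5,1}(Ω₂) = +0.049275-0.547221i ; Δ = -0.049868+0.142931i
  [+2]  conj(Y_{5,2})(Ω₁) = +0.036837+0.019732i ; Y_{5,2}(Ω₂) = -0.296903-0.053907i ; Δ = -0.009873-0.007844i
  [+3]  conj(Y_{5,3})(Ω₁) = -0.002872-0.002610i ; Y_{5,3}(Ω₂) = -0.024753+0.089644i ; Δ = +0.000305-0.000193i
  [+4]  conj(Y_{5,4})(Ω₁) = +0.000129+0.000194i ; Y_{5,4}(Ω₂) = +0.016843+0.006325i ; Δ = +0.000001+0.000004i
  [+5]  conj(Y_{5,5})(Ω₁) = -0.000003-0.000008i ; Y_{5,5}(Ω₂) = +0.000886-0.001840i ; Δ = -0.000000-0.000000i
Accumulated sum +0.108064-0.000000i; after 4π/(2l+1) scaling, +0.123452-0.000000i ⇒ P_5 = 0.123452

0.123452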